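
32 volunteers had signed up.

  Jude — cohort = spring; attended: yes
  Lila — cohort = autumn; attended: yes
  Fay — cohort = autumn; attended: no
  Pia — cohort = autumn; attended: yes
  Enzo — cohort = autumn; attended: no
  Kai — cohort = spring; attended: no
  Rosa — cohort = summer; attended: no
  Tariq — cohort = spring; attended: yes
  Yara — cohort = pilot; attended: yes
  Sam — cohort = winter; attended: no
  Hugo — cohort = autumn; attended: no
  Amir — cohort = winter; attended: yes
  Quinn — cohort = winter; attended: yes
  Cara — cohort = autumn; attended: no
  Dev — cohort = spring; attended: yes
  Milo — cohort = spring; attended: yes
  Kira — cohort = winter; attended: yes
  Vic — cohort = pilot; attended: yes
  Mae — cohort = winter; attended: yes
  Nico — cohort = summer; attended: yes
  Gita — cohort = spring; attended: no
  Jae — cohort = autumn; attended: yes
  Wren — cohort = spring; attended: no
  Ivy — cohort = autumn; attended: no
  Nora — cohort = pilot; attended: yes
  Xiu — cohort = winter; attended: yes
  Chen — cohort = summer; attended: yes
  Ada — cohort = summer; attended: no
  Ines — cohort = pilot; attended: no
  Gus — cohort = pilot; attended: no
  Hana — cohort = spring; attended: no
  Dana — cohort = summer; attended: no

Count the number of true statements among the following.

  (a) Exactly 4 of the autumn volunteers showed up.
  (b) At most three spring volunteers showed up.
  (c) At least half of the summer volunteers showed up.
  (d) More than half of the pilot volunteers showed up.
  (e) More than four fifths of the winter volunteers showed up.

2

(a) autumn: |A| = 8, |A ∩ B| = 3; needs |A ∩ B| = 4 — false.
(b) spring: |A| = 8, |A ∩ B| = 4; needs |A ∩ B| ≤ 3 — false.
(c) summer: |A| = 5, |A ∩ B| = 2; needs |A ∩ B| ≥ |A ∖ B| — false.
(d) pilot: |A| = 5, |A ∩ B| = 3; needs |A ∩ B| > |A ∖ B| — true.
(e) winter: |A| = 6, |A ∩ B| = 5; needs |A ∩ B| / |A| > 4/5 — true.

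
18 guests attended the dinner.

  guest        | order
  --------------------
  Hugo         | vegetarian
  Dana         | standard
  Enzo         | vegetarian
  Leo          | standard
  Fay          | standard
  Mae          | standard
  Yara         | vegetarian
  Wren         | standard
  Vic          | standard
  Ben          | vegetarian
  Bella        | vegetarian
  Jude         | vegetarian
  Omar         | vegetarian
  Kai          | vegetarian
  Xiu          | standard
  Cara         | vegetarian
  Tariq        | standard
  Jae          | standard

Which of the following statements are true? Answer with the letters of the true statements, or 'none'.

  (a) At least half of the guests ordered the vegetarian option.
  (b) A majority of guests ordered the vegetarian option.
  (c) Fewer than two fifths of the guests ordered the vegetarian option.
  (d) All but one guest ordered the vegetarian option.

(a)

|A| = 18, |A ∩ B| = 9, |A ∖ B| = 9.
(a) |A ∩ B| ≥ |A ∖ B|: holds.
(b) |A ∩ B| > |A ∖ B|: fails.
(c) |A ∩ B| / |A| < 2/5: fails.
(d) |A ∖ B| = 1: fails.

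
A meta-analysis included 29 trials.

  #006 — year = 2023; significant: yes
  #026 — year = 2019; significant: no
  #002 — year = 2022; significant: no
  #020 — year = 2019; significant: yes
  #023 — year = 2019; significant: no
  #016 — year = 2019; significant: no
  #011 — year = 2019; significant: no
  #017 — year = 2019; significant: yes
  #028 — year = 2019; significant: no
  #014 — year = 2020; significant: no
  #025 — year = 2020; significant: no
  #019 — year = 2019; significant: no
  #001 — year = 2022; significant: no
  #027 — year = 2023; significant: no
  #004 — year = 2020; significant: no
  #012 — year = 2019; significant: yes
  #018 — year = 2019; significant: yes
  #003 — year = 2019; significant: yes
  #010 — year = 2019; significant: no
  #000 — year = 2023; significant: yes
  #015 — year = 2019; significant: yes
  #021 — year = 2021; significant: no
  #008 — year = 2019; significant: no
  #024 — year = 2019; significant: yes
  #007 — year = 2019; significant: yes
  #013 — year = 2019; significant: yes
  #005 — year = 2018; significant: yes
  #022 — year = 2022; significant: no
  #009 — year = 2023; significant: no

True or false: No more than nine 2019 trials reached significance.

True

The determiner here denotes the relation: |A ∩ B| ≤ 9.
|A| = 17, |A ∩ B| = 9, |A ∖ B| = 8.
|A ∩ B| = 9, so the statement is true.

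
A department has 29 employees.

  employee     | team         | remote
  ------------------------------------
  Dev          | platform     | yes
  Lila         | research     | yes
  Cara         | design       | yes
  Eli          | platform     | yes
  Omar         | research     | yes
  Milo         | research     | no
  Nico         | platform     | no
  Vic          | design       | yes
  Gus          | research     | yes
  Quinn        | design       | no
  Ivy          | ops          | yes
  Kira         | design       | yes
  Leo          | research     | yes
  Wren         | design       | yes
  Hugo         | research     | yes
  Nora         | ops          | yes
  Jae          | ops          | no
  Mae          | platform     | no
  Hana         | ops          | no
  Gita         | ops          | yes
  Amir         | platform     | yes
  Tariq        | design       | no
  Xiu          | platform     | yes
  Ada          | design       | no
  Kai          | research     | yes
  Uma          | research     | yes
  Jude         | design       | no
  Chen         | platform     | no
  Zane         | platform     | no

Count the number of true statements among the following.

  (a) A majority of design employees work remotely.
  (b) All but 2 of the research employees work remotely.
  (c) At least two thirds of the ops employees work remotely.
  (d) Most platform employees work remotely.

0

(a) design: |A| = 8, |A ∩ B| = 4; needs |A ∩ B| > |A ∖ B| — false.
(b) research: |A| = 8, |A ∩ B| = 7; needs |A ∖ B| = 2 — false.
(c) ops: |A| = 5, |A ∩ B| = 3; needs |A ∩ B| / |A| ≥ 2/3 — false.
(d) platform: |A| = 8, |A ∩ B| = 4; needs |A ∩ B| > |A ∖ B| — false.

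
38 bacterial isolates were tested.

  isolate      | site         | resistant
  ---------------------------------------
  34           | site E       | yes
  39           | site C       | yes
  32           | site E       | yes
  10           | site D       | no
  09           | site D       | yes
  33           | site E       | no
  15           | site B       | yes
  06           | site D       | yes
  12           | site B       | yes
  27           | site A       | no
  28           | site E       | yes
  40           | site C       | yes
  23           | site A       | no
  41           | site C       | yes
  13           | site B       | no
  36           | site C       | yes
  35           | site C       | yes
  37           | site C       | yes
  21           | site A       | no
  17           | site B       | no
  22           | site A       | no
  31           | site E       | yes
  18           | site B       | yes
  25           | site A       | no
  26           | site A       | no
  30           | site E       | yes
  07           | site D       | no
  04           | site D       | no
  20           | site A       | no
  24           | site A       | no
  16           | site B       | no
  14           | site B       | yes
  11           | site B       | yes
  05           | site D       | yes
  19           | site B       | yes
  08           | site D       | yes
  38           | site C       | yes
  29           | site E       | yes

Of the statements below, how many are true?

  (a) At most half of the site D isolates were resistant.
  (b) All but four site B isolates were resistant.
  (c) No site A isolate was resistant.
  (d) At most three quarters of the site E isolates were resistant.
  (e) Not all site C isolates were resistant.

1

(a) site D: |A| = 7, |A ∩ B| = 4; needs |A ∩ B| ≤ |A ∖ B| — false.
(b) site B: |A| = 9, |A ∩ B| = 6; needs |A ∖ B| = 4 — false.
(c) site A: |A| = 8, |A ∩ B| = 0; needs A ∩ B = ∅ (|A ∩ B| = 0) — true.
(d) site E: |A| = 7, |A ∩ B| = 6; needs |A ∩ B| / |A| ≤ 3/4 — false.
(e) site C: |A| = 7, |A ∩ B| = 7; needs A ⊄ B (|A ∖ B| ≥ 1) — false.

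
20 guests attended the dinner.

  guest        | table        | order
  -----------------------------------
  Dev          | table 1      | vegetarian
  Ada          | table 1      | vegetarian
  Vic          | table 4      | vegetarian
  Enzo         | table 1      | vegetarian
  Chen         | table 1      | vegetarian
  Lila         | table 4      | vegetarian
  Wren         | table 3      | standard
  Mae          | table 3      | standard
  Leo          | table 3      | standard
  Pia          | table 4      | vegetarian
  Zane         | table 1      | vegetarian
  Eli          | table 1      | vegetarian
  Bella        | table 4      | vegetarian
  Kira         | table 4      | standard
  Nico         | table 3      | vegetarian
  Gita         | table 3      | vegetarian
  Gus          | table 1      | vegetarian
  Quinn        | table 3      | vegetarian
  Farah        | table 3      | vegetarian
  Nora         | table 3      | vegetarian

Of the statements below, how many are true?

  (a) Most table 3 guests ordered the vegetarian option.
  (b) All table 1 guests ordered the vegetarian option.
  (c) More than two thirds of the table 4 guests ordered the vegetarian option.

3

(a) table 3: |A| = 8, |A ∩ B| = 5; needs |A ∩ B| > |A ∖ B| — true.
(b) table 1: |A| = 7, |A ∩ B| = 7; needs A ⊆ B, i.e. every element of A is in B (|A ∖ B| = 0) — true.
(c) table 4: |A| = 5, |A ∩ B| = 4; needs |A ∩ B| / |A| > 2/3 — true.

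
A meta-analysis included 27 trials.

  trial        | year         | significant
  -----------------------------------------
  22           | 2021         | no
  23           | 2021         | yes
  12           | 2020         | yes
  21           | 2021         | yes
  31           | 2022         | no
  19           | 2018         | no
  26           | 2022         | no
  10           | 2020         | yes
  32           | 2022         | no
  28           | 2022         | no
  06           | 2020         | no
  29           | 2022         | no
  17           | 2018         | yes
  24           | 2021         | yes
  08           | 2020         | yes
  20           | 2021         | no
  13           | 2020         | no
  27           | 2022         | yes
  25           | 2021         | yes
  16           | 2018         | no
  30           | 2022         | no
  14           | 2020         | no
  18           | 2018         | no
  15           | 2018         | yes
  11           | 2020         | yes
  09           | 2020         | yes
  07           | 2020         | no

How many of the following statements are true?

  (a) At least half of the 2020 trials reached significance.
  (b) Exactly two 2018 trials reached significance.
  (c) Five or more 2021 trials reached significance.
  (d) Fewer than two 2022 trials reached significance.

3

(a) 2020: |A| = 9, |A ∩ B| = 5; needs |A ∩ B| ≥ |A ∖ B| — true.
(b) 2018: |A| = 5, |A ∩ B| = 2; needs |A ∩ B| = 2 — true.
(c) 2021: |A| = 6, |A ∩ B| = 4; needs |A ∩ B| ≥ 5 — false.
(d) 2022: |A| = 7, |A ∩ B| = 1; needs |A ∩ B| < 2 — true.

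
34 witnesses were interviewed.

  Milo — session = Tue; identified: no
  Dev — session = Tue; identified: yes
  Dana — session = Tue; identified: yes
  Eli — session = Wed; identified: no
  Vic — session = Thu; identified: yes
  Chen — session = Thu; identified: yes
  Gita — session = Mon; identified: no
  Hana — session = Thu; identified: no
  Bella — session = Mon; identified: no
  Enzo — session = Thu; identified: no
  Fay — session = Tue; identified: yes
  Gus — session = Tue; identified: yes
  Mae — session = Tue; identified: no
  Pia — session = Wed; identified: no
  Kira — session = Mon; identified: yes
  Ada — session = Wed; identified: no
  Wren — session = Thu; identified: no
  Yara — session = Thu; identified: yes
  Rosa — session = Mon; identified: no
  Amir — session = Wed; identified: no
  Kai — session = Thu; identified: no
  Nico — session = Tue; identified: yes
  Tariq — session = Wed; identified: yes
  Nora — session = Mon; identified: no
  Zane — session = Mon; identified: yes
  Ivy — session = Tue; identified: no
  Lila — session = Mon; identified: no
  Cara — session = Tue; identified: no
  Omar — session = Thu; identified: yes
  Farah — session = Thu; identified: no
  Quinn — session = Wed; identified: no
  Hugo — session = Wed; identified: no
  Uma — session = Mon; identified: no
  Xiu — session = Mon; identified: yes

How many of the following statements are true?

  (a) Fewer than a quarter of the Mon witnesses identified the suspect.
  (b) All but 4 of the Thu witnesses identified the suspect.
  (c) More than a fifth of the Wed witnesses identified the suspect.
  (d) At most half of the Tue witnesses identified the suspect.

(a) Mon: |A| = 9, |A ∩ B| = 3; needs |A ∩ B| / |A| < 1/4 — false.
(b) Thu: |A| = 9, |A ∩ B| = 4; needs |A ∖ B| = 4 — false.
(c) Wed: |A| = 7, |A ∩ B| = 1; needs |A ∩ B| / |A| > 1/5 — false.
(d) Tue: |A| = 9, |A ∩ B| = 5; needs |A ∩ B| ≤ |A ∖ B| — false.

0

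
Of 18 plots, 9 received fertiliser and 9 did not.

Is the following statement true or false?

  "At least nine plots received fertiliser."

True

'At least nine plots received fertiliser' holds iff |A ∩ B| ≥ 9.
|A| = 18, |A ∩ B| = 9, |A ∖ B| = 9.
|A ∩ B| = 9, so the statement is true.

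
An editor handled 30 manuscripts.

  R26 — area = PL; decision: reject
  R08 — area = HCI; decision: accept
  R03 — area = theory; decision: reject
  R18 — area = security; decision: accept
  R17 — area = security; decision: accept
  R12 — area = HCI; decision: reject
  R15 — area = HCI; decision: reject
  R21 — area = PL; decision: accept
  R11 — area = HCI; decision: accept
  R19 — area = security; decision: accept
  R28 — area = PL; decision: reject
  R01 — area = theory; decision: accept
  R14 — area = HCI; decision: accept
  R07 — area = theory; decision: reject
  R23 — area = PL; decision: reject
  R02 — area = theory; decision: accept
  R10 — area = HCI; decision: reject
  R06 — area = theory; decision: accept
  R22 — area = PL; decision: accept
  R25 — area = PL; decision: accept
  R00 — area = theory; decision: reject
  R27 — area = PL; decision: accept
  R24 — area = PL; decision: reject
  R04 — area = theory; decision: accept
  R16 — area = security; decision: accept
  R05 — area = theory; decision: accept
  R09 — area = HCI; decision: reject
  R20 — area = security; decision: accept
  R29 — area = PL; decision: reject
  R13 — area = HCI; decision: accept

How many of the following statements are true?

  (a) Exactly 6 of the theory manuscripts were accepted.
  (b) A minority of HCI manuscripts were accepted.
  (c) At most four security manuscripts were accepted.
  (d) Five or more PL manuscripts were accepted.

0

(a) theory: |A| = 8, |A ∩ B| = 5; needs |A ∩ B| = 6 — false.
(b) HCI: |A| = 8, |A ∩ B| = 4; needs |A ∩ B| < |A ∖ B| — false.
(c) security: |A| = 5, |A ∩ B| = 5; needs |A ∩ B| ≤ 4 — false.
(d) PL: |A| = 9, |A ∩ B| = 4; needs |A ∩ B| ≥ 5 — false.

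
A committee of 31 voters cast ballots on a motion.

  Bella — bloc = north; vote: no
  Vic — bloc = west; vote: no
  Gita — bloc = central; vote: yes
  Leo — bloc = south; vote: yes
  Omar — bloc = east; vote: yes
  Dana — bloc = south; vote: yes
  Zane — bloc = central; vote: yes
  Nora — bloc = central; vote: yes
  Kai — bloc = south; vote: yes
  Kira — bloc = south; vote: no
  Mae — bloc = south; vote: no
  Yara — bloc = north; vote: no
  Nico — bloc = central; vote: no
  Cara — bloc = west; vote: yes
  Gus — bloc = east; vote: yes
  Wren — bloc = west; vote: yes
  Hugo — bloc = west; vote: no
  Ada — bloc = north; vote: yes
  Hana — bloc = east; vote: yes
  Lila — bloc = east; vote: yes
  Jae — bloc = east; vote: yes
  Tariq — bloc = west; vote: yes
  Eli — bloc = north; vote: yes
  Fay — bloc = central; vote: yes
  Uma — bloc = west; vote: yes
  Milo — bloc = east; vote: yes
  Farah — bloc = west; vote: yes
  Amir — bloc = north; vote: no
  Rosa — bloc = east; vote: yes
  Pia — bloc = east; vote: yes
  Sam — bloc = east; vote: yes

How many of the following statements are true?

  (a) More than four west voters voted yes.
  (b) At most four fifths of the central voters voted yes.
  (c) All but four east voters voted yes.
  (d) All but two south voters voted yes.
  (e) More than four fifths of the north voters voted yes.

3

(a) west: |A| = 7, |A ∩ B| = 5; needs |A ∩ B| > 4 — true.
(b) central: |A| = 5, |A ∩ B| = 4; needs |A ∩ B| / |A| ≤ 4/5 — true.
(c) east: |A| = 9, |A ∩ B| = 9; needs |A ∖ B| = 4 — false.
(d) south: |A| = 5, |A ∩ B| = 3; needs |A ∖ B| = 2 — true.
(e) north: |A| = 5, |A ∩ B| = 2; needs |A ∩ B| / |A| > 4/5 — false.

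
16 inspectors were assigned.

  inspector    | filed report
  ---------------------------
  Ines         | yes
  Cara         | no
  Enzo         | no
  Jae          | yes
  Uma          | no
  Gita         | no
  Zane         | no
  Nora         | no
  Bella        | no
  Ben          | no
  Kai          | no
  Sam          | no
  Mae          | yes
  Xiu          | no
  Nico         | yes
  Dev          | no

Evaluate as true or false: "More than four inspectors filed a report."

'More than four inspectors filed a report' holds iff |A ∩ B| > 4.
|A| = 16, |A ∩ B| = 4, |A ∖ B| = 12.
|A ∩ B| = 4, so the statement is false.

False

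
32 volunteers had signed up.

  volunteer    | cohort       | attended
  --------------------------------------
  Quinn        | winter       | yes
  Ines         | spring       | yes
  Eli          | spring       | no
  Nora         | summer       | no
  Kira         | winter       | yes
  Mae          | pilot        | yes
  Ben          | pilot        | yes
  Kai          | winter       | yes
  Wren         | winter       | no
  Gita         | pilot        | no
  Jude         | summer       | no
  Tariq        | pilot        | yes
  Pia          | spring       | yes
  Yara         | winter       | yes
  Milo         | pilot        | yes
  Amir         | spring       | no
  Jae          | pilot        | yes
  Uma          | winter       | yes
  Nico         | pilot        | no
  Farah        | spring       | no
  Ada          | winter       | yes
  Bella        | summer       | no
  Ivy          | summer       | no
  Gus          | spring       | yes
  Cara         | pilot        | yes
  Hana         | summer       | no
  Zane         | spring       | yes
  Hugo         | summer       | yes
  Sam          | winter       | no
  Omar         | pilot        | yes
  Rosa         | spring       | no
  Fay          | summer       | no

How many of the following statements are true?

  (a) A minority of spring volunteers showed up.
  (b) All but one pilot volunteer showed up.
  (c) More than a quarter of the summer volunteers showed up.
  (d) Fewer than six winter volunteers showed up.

(a) spring: |A| = 8, |A ∩ B| = 4; needs |A ∩ B| < |A ∖ B| — false.
(b) pilot: |A| = 9, |A ∩ B| = 7; needs |A ∖ B| = 1 — false.
(c) summer: |A| = 7, |A ∩ B| = 1; needs |A ∩ B| / |A| > 1/4 — false.
(d) winter: |A| = 8, |A ∩ B| = 6; needs |A ∩ B| < 6 — false.

0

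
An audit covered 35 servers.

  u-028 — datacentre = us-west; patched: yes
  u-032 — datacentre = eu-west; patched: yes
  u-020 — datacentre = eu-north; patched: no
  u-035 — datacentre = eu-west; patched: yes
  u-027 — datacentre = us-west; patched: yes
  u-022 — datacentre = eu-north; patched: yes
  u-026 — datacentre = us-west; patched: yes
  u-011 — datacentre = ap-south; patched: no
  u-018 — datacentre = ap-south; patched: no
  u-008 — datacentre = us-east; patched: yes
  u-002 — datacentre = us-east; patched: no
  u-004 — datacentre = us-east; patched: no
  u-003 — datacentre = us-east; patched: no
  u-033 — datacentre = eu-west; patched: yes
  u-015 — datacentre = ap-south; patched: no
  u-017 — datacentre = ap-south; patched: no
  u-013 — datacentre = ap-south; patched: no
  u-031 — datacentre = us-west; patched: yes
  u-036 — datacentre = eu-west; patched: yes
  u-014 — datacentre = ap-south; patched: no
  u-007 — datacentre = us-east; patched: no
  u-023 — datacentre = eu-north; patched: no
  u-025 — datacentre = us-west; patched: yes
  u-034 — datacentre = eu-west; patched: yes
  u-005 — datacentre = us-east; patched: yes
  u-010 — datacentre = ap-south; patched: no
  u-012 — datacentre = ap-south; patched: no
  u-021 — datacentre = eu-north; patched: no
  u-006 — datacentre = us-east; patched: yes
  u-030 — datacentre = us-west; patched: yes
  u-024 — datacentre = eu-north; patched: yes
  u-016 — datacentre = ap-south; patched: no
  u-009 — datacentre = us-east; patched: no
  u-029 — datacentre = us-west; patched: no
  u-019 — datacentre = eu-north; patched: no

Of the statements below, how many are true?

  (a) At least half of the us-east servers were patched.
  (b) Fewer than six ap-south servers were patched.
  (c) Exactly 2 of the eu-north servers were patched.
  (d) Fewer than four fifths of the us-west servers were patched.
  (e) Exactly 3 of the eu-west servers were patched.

(a) us-east: |A| = 8, |A ∩ B| = 3; needs |A ∩ B| ≥ |A ∖ B| — false.
(b) ap-south: |A| = 9, |A ∩ B| = 0; needs |A ∩ B| < 6 — true.
(c) eu-north: |A| = 6, |A ∩ B| = 2; needs |A ∩ B| = 2 — true.
(d) us-west: |A| = 7, |A ∩ B| = 6; needs |A ∩ B| / |A| < 4/5 — false.
(e) eu-west: |A| = 5, |A ∩ B| = 5; needs |A ∩ B| = 3 — false.

2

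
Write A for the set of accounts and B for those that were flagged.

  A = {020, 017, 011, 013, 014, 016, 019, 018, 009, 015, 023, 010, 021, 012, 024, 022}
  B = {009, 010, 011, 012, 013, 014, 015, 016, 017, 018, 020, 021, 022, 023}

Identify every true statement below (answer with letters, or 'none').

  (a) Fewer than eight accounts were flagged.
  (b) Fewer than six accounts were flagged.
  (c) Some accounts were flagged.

(c)

|A| = 16, |A ∩ B| = 14, |A ∖ B| = 2.
(a) |A ∩ B| < 8: fails.
(b) |A ∩ B| < 6: fails.
(c) A ∩ B ≠ ∅ (|A ∩ B| ≥ 1): holds.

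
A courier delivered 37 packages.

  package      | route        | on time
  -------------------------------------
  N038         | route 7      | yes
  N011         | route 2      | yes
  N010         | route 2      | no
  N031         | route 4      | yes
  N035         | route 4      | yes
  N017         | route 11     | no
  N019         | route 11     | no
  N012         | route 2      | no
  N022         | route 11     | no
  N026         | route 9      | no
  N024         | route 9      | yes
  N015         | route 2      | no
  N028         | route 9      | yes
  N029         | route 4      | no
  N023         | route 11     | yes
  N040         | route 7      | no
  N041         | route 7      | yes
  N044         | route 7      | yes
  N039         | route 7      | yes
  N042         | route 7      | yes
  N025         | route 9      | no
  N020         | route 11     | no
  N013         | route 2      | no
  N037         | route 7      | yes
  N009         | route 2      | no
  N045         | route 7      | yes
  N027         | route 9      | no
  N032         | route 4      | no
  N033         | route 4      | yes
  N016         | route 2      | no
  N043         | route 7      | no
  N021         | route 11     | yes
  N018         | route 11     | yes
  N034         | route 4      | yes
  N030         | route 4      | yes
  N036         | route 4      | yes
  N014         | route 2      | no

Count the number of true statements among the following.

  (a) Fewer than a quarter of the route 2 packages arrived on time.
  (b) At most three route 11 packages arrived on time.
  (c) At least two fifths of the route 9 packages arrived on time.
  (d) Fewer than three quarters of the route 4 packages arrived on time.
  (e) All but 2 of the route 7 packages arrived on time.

(a) route 2: |A| = 8, |A ∩ B| = 1; needs |A ∩ B| / |A| < 1/4 — true.
(b) route 11: |A| = 7, |A ∩ B| = 3; needs |A ∩ B| ≤ 3 — true.
(c) route 9: |A| = 5, |A ∩ B| = 2; needs |A ∩ B| / |A| ≥ 2/5 — true.
(d) route 4: |A| = 8, |A ∩ B| = 6; needs |A ∩ B| / |A| < 3/4 — false.
(e) route 7: |A| = 9, |A ∩ B| = 7; needs |A ∖ B| = 2 — true.

4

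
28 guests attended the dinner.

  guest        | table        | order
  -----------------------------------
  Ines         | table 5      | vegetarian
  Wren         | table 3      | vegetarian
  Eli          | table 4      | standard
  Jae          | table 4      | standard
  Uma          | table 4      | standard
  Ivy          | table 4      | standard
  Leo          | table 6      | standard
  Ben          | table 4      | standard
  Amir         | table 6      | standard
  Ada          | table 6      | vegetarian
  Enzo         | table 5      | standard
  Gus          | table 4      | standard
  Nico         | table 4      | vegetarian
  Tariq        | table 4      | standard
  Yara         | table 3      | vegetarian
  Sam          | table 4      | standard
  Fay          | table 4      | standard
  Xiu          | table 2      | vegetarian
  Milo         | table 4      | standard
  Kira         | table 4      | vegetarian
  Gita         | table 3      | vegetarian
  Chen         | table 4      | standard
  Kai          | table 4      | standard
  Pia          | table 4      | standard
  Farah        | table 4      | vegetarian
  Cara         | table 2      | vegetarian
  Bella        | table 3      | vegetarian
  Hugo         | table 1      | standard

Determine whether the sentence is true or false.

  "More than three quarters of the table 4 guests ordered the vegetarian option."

False

The determiner here denotes the relation: |A ∩ B| / |A| > 3/4.
|A| = 16, |A ∩ B| = 3, |A ∖ B| = 13.
|A ∩ B|/|A| = 3/16, so the statement is false.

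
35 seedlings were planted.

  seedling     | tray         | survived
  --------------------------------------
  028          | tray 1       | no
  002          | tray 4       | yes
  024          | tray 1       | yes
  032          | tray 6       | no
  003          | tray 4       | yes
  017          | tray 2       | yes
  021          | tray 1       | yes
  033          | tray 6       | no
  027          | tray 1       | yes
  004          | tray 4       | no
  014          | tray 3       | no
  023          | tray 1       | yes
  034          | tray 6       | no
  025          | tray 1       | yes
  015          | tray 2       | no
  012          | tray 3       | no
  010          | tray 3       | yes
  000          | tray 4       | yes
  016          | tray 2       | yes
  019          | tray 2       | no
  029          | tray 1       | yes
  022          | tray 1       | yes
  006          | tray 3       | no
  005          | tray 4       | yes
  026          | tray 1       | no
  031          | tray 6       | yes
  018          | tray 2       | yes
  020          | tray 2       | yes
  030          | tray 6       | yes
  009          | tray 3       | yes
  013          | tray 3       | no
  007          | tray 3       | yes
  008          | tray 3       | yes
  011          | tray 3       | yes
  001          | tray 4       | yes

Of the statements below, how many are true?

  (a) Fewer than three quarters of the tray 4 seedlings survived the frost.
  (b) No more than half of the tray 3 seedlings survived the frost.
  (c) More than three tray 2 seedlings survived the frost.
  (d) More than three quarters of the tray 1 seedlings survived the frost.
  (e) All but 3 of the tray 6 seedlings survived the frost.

3

(a) tray 4: |A| = 6, |A ∩ B| = 5; needs |A ∩ B| / |A| < 3/4 — false.
(b) tray 3: |A| = 9, |A ∩ B| = 5; needs |A ∩ B| ≤ |A ∖ B| — false.
(c) tray 2: |A| = 6, |A ∩ B| = 4; needs |A ∩ B| > 3 — true.
(d) tray 1: |A| = 9, |A ∩ B| = 7; needs |A ∩ B| / |A| > 3/4 — true.
(e) tray 6: |A| = 5, |A ∩ B| = 2; needs |A ∖ B| = 3 — true.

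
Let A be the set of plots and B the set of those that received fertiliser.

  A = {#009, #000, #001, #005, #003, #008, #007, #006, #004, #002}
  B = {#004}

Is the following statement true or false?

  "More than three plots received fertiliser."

False

The determiner here denotes the relation: |A ∩ B| > 3.
A (the restrictor) = {#009, #000, #001, #005, #003, #008, #007, #006, #004, #002}, |A| = 10.
A ∩ B = {#004}, so |A ∩ B| = 1.
|A ∩ B| = 1, so the statement is false.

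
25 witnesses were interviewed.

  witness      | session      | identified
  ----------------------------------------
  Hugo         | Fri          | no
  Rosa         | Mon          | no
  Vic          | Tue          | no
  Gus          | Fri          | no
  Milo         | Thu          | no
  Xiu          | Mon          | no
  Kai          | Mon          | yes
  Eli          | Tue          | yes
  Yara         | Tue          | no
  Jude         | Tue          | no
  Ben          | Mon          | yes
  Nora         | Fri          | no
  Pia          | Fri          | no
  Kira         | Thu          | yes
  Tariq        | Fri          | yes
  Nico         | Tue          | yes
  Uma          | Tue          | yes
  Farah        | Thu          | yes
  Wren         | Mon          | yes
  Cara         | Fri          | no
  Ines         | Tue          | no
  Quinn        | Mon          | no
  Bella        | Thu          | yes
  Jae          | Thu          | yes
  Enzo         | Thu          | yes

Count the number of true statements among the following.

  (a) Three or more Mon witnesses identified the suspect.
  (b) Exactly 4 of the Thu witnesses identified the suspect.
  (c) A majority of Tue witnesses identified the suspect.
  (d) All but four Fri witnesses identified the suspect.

1

(a) Mon: |A| = 6, |A ∩ B| = 3; needs |A ∩ B| ≥ 3 — true.
(b) Thu: |A| = 6, |A ∩ B| = 5; needs |A ∩ B| = 4 — false.
(c) Tue: |A| = 7, |A ∩ B| = 3; needs |A ∩ B| > |A ∖ B| — false.
(d) Fri: |A| = 6, |A ∩ B| = 1; needs |A ∖ B| = 4 — false.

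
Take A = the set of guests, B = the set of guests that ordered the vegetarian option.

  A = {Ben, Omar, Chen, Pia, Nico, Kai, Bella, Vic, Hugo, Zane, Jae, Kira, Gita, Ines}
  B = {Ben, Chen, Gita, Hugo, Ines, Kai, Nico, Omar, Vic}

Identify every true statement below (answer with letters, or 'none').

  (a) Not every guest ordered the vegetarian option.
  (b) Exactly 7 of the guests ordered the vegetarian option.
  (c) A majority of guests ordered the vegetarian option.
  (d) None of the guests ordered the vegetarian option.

(a), (c)

|A| = 14, |A ∩ B| = 9, |A ∖ B| = 5.
(a) A ⊄ B (|A ∖ B| ≥ 1): holds.
(b) |A ∩ B| = 7: fails.
(c) |A ∩ B| > |A ∖ B|: holds.
(d) A ∩ B = ∅ (|A ∩ B| = 0): fails.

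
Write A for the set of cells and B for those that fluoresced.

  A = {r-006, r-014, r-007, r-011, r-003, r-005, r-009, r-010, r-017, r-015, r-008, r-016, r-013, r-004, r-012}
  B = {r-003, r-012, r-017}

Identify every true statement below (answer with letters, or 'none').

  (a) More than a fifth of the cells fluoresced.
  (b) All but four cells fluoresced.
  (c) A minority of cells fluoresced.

|A| = 15, |A ∩ B| = 3, |A ∖ B| = 12.
(a) |A ∩ B| / |A| > 1/5: fails.
(b) |A ∖ B| = 4: fails.
(c) |A ∩ B| < |A ∖ B|: holds.

(c)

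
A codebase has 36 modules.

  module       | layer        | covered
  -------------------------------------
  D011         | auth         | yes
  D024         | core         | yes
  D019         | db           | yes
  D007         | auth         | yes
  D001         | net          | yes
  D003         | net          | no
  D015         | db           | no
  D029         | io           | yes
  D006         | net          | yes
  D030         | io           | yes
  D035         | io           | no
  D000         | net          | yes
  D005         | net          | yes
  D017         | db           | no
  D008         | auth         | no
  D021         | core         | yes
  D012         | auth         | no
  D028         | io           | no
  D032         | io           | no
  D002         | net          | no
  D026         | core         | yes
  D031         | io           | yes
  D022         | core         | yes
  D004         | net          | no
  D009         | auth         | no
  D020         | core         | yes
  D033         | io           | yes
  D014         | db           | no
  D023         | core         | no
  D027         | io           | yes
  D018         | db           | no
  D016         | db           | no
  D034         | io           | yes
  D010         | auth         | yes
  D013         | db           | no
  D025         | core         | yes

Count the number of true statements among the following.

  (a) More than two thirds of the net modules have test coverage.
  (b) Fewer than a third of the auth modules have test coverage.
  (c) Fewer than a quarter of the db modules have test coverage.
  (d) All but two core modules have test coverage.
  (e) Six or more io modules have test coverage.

2

(a) net: |A| = 7, |A ∩ B| = 4; needs |A ∩ B| / |A| > 2/3 — false.
(b) auth: |A| = 6, |A ∩ B| = 3; needs |A ∩ B| / |A| < 1/3 — false.
(c) db: |A| = 7, |A ∩ B| = 1; needs |A ∩ B| / |A| < 1/4 — true.
(d) core: |A| = 7, |A ∩ B| = 6; needs |A ∖ B| = 2 — false.
(e) io: |A| = 9, |A ∩ B| = 6; needs |A ∩ B| ≥ 6 — true.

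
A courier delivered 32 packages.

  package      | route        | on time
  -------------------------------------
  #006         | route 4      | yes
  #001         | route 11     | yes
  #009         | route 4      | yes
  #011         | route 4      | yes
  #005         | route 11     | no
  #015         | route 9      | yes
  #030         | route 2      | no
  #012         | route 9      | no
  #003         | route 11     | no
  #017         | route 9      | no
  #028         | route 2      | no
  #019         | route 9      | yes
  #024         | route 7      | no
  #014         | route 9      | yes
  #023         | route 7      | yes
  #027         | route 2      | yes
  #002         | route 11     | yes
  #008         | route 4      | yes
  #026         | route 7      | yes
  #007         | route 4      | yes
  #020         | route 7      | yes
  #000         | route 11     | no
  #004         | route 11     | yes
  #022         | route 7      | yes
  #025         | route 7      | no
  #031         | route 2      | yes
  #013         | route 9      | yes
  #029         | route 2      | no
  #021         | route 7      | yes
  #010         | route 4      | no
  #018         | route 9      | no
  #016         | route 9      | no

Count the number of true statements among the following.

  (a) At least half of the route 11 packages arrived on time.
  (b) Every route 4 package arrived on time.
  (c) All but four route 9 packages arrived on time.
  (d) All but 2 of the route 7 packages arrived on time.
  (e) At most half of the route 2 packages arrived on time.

4

(a) route 11: |A| = 6, |A ∩ B| = 3; needs |A ∩ B| ≥ |A ∖ B| — true.
(b) route 4: |A| = 6, |A ∩ B| = 5; needs A ⊆ B, i.e. every element of A is in B (|A ∖ B| = 0) — false.
(c) route 9: |A| = 8, |A ∩ B| = 4; needs |A ∖ B| = 4 — true.
(d) route 7: |A| = 7, |A ∩ B| = 5; needs |A ∖ B| = 2 — true.
(e) route 2: |A| = 5, |A ∩ B| = 2; needs |A ∩ B| ≤ |A ∖ B| — true.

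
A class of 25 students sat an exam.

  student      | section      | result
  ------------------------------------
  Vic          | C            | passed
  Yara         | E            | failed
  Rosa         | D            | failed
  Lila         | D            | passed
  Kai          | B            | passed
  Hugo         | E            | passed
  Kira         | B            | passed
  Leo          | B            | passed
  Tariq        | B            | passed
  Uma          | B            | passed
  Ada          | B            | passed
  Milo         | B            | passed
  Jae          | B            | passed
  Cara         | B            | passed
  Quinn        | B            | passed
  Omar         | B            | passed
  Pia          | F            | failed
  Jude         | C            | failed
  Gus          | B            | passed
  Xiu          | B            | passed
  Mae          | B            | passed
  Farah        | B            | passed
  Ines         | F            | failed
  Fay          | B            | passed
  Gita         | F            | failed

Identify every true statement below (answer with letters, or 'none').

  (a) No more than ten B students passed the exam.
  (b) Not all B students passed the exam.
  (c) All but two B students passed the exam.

none

|A| = 16, |A ∩ B| = 16, |A ∖ B| = 0.
(a) |A ∩ B| ≤ 10: fails.
(b) A ⊄ B (|A ∖ B| ≥ 1): fails.
(c) |A ∖ B| = 2: fails.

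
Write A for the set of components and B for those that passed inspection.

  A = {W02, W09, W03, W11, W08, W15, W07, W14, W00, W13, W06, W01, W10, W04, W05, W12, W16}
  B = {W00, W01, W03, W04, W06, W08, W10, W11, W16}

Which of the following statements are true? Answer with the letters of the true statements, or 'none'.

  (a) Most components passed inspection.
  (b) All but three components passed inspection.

(a)

|A| = 17, |A ∩ B| = 9, |A ∖ B| = 8.
(a) |A ∩ B| > |A ∖ B|: holds.
(b) |A ∖ B| = 3: fails.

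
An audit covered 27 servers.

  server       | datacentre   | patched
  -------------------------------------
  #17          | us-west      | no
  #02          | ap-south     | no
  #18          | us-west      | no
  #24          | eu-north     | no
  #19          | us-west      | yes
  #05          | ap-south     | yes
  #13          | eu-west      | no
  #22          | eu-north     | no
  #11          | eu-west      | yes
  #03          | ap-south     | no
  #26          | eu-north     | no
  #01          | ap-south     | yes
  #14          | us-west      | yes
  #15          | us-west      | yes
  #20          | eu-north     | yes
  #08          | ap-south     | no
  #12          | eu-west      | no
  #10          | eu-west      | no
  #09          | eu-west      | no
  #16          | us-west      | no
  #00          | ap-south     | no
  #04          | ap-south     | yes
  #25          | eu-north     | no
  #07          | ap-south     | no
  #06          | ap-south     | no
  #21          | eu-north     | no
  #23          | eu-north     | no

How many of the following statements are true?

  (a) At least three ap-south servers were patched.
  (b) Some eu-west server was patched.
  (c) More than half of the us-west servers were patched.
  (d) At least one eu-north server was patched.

(a) ap-south: |A| = 9, |A ∩ B| = 3; needs |A ∩ B| ≥ 3 — true.
(b) eu-west: |A| = 5, |A ∩ B| = 1; needs A ∩ B ≠ ∅ (|A ∩ B| ≥ 1) — true.
(c) us-west: |A| = 6, |A ∩ B| = 3; needs |A ∩ B| > |A ∖ B| — false.
(d) eu-north: |A| = 7, |A ∩ B| = 1; needs A ∩ B ≠ ∅ (|A ∩ B| ≥ 1) — true.

3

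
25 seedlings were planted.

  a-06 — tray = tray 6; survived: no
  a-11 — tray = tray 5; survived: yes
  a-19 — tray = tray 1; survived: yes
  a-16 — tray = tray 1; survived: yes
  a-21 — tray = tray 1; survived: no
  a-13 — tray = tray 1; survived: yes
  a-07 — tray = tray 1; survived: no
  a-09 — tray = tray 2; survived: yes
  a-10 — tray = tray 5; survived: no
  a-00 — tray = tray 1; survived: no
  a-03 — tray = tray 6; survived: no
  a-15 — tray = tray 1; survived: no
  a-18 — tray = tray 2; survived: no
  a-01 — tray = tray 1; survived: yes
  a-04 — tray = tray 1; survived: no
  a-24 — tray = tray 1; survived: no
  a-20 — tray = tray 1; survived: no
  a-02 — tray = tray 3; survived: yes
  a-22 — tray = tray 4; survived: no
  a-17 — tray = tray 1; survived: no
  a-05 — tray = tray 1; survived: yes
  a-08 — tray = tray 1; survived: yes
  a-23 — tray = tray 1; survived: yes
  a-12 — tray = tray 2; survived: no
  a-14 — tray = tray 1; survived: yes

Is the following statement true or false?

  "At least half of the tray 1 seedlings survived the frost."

True

Truth condition: |A ∩ B| ≥ |A ∖ B|.
|A| = 16, |A ∩ B| = 8, |A ∖ B| = 8.
8 = 8, so the statement is true.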